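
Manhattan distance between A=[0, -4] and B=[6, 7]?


d = |0-6| + |-4-7|
  = 6 + 11
  = 17

17


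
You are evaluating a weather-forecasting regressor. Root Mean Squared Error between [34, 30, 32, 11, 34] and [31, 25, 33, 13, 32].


MSE = 43/5 = 8.6
RMSE = √(43/5) = 2.9326

2.9326


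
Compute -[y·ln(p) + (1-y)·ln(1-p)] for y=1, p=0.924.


BCE = -[y·ln(p) + (1-y)·ln(1-p)]
= -1·ln(0.924) - 0
= -ln(0.924) = 0.079

0.079


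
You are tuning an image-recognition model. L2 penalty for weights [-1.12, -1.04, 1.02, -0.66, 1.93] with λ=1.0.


‖w‖₂² = (-1.12)² + (-1.04)² + (1.02)² + (-0.66)² + (1.93)²
     = 1.2544 + 1.0816 + 1.0404 + 0.4356 + 3.7249
     = 7.5369
λ·‖w‖₂² = 1.0·7.5369 = 7.5369

7.5369


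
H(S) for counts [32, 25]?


Probabilities: [32/57, 25/57] ≈ [0.5614, 0.4386]
H = -((32/57)·log₂(32/57) + (25/57)·log₂(25/57))
  = 0.9891 bits

0.9891 bits


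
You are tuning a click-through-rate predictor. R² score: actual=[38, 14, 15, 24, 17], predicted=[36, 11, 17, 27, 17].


ȳ = 21.6
SS_res = Σ(y-ŷ)² = 26
SS_tot = Σ(y-ȳ)² = 397.2
R² = 1 - SS_res/SS_tot = 1 - 0.0655 = 0.9345

0.9345


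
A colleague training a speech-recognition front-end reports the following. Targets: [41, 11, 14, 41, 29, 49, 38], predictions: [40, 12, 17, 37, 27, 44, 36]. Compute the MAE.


Absolute errors: |41-40|=1, |11-12|=1, |14-17|=3, |41-37|=4, |29-27|=2, |49-44|=5, |38-36|=2
Sum = 18
MAE = 18/7 = 18/7

18/7


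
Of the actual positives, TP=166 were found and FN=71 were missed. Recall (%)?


Recall = TP/(TP+FN)
= 166/(166+71)
= 166/237 = 70.04%

70.04%


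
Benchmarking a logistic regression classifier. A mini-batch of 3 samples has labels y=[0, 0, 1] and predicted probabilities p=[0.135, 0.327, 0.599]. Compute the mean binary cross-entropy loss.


L[0] = -ln(1-0.135) = -ln(0.865) = 0.145
L[1] = -ln(1-0.327) = -ln(0.673) = 0.396
L[2] = -ln(0.599) = 0.5125
mean = (0.145 + 0.396 + 0.5125)/3 = 0.3512

0.3512


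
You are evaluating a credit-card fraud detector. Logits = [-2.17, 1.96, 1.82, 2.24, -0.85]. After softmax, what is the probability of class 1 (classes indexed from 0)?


Exponentials: e^-2.17=0.1142, e^1.96=7.0993, e^1.82=6.1719, e^2.24=9.3933, e^-0.85=0.4274
Sum = 23.2061
Softmax = [0.0049, 0.3059, 0.266, 0.4048, 0.0184]
p[1] = 7.0993/23.2061 = 0.3059

0.3059


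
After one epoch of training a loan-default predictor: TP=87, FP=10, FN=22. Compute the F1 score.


Precision = 87/97 = 0.8969
Recall = 87/109 = 0.7982
F1 = 2·P·R/(P+R) = 2·TP/(2·TP+FP+FN) = 174/(174+10+22) = 174/206 = 0.8447

0.8447


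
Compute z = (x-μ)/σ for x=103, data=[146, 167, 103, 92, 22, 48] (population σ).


μ = 96.3333, σ = 50.6381
z = (103 - 96.3333)/50.6381 = 0.1317

0.1317


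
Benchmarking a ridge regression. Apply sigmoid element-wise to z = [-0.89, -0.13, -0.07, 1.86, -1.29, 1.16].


σ(-0.89) = 1/(1+e^0.89) = 0.2911
σ(-0.13) = 1/(1+e^0.13) = 0.4675
σ(-0.07) = 1/(1+e^0.07) = 0.4825
σ(1.86) = 1/(1+e^-1.86) = 0.8653
σ(-1.29) = 1/(1+e^1.29) = 0.2159
σ(1.16) = 1/(1+e^-1.16) = 0.7613
result = [0.2911, 0.4675, 0.4825, 0.8653, 0.2159, 0.7613]

[0.2911, 0.4675, 0.4825, 0.8653, 0.2159, 0.7613]


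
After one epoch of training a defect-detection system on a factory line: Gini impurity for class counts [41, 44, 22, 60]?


Probabilities: [41/167, 44/167, 22/167, 60/167] ≈ [0.2455, 0.2635, 0.1317, 0.3593]
Σpᵢ² = (1681 + 1936 + 484 + 3600)/167² = 7701/27889
Gini = 1 - Σpᵢ² = 1 - 7701/27889 = 0.7239

0.7239


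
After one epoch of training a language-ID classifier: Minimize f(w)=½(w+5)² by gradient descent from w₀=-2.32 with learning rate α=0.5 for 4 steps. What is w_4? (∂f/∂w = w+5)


step 1: grad = -2.32+5 = 2.68; w = -2.32 - 0.5·(2.68) = -3.66
step 2: grad = -3.66+5 = 1.34; w = -3.66 - 0.5·(1.34) = -4.33
step 3: grad = -4.33+5 = 0.67; w = -4.33 - 0.5·(0.67) = -4.665
step 4: grad = -4.665+5 = 0.335; w = -4.665 - 0.5·(0.335) = -4.8325

-4.8325


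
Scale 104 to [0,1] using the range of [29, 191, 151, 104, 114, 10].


min=10, max=191
(104-10)/(191-10) = 94/181 = 0.5193

0.5193


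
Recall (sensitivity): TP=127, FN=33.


Recall = TP/(TP+FN)
= 127/(127+33)
= 127/160 = 79.38%

79.38%


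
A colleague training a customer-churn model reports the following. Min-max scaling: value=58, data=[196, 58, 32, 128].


min=32, max=196
(58-32)/(196-32) = 26/164 = 0.1585

0.1585


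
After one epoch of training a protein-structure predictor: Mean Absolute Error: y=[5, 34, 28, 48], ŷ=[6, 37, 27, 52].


Absolute errors: |5-6|=1, |34-37|=3, |28-27|=1, |48-52|=4
Sum = 9
MAE = 9/4 = 9/4

9/4


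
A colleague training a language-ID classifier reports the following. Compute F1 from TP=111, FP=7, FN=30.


Precision = 111/118 = 0.9407
Recall = 111/141 = 0.7872
F1 = 2·P·R/(P+R) = 2·TP/(2·TP+FP+FN) = 222/(222+7+30) = 222/259 = 0.8571

0.8571


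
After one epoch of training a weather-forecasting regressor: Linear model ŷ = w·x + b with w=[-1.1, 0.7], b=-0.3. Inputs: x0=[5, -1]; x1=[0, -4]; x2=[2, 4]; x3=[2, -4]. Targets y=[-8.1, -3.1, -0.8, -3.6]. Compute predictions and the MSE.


ŷ0 = (-1.1)·(5) + (0.7)·(-1) - 0.3 = -6.5
ŷ1 = (-1.1)·(0) + (0.7)·(-4) - 0.3 = -3.1
ŷ2 = (-1.1)·(2) + (0.7)·(4) - 0.3 = 0.3
ŷ3 = (-1.1)·(2) + (0.7)·(-4) - 0.3 = -5.3
errors² = [2.56, 0.0, 1.21, 2.89]
MSE = 6.6600/4 = 1.665

1.665


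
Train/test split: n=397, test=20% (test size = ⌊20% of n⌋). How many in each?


Test = ⌊397·20/100⌋ = 79
Train = 397 - 79 = 318

Train: 318, Test: 79


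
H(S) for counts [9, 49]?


Probabilities: [9/58, 49/58] ≈ [0.1552, 0.8448]
H = -((9/58)·log₂(9/58) + (49/58)·log₂(49/58))
  = 0.6226 bits

0.6226 bits


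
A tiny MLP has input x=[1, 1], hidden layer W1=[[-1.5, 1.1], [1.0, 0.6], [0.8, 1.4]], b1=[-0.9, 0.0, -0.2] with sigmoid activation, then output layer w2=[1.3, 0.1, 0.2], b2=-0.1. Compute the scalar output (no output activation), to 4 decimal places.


z1[0] = (-1.5)·(1) + (1.1)·(1) - 0.9 = -1.3
z1[1] = (1.0)·(1) + (0.6)·(1) + 0.0 = 1.6
z1[2] = (0.8)·(1) + (1.4)·(1) - 0.2 = 2.0
h = sigmoid(z1) = [0.2142, 0.832, 0.8808]
output = (1.3)·(0.2142) + (0.1)·(0.832) + (0.2)·(0.8808) - 0.1 = 0.4378

0.4378


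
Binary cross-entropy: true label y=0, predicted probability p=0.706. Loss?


BCE = -[y·ln(p) + (1-y)·ln(1-p)]
= -0 - 1·ln(1-0.706)
= -ln(0.294) = 1.2242

1.2242


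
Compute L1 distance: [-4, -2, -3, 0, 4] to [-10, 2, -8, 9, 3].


d = |-4+ 10| + |-2-2| + |-3+ 8| + |0-9| + |4-3|
  = 6 + 4 + 5 + 9 + 1
  = 25

25


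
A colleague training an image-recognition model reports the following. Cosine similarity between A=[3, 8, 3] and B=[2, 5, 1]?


A·B = 3·2 + 8·5 + 3·1 = 49
‖A‖ = √82 = 9.0554, ‖B‖ = √30 = 5.4772
cos = 49/(√82·√30) = 49/√2460 = 0.9879

0.9879


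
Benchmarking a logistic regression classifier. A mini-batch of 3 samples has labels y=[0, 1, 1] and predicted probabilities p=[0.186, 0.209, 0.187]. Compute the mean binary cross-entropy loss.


L[0] = -ln(1-0.186) = -ln(0.814) = 0.2058
L[1] = -ln(0.209) = 1.5654
L[2] = -ln(0.187) = 1.6766
mean = (0.2058 + 1.5654 + 1.6766)/3 = 1.1493

1.1493


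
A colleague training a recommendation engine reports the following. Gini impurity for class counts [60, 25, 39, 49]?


Probabilities: [60/173, 25/173, 39/173, 49/173] ≈ [0.3468, 0.1445, 0.2254, 0.2832]
Σpᵢ² = (3600 + 625 + 1521 + 2401)/173² = 8147/29929
Gini = 1 - Σpᵢ² = 1 - 8147/29929 = 0.7278

0.7278


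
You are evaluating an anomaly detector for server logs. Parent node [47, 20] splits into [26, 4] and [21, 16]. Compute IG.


Parent = [47, 20], H_parent = 0.8795
H_left = 0.5665 (n=30), H_right = 0.9868 (n=37)
H_children = (30/67)·0.5665 + (37/67)·0.9868 = 0.7986
IG = 0.8795 - 0.7986 = 0.0809

0.0809


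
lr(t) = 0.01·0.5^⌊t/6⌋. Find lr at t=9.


n_drops = ⌊9/6⌋ = 1
lr = 0.01·0.5^1 = 0.01·0.5 = 0.005

0.005


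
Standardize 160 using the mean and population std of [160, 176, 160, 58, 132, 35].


μ = 120.1667, σ = 54.0815
z = (160 - 120.1667)/54.0815 = 0.7365

0.7365


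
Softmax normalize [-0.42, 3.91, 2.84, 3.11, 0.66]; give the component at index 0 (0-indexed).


Exponentials: e^-0.42=0.657, e^3.91=49.899, e^2.84=17.1158, e^3.11=22.421, e^0.66=1.9348
Sum = 92.0276
Softmax = [0.0071, 0.5422, 0.186, 0.2436, 0.021]
p[0] = 0.657/92.0276 = 0.0071

0.0071


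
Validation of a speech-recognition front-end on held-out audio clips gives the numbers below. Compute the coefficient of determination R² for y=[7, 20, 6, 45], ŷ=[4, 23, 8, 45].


ȳ = 19.5
SS_res = Σ(y-ŷ)² = 22
SS_tot = Σ(y-ȳ)² = 989
R² = 1 - SS_res/SS_tot = 1 - 0.0222 = 0.9778

0.9778


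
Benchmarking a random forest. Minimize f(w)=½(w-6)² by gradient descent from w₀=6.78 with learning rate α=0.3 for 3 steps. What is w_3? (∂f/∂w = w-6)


step 1: grad = 6.78-6 = 0.78; w = 6.78 - 0.3·(0.78) = 6.546
step 2: grad = 6.546-6 = 0.546; w = 6.546 - 0.3·(0.546) = 6.3822
step 3: grad = 6.3822-6 = 0.3822; w = 6.3822 - 0.3·(0.3822) = 6.26754

6.26754


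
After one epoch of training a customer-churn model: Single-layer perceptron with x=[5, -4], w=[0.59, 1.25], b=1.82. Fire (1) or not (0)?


z = (5)·(0.59) + (-4)·(1.25) + 1.82
  = -0.23
step(z) = 0 (z<0)

0


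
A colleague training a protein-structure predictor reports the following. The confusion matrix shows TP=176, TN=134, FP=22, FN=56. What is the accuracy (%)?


Accuracy = (TP+TN)/(TP+TN+FP+FN)
= (176+134)/(388)
= 310/388 = 79.9%

79.9%


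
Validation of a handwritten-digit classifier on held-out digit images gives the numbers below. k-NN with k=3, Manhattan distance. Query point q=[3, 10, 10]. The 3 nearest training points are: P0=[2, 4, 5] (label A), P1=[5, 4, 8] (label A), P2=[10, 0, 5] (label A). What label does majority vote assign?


d(q,P0) = 12  (label A)
d(q,P1) = 10  (label A)
d(q,P2) = 22  (label A)
Votes: A=3, B=0
Majority → A

A


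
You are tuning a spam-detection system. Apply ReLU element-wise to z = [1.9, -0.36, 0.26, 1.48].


ReLU(1.9) = max(0, 1.9) = 1.9
ReLU(-0.36) = max(0, -0.36) = 0.0
ReLU(0.26) = max(0, 0.26) = 0.26
ReLU(1.48) = max(0, 1.48) = 1.48
result = [1.9, 0.0, 0.26, 1.48]

[1.9, 0.0, 0.26, 1.48]


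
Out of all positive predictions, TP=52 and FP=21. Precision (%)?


Precision = TP/(TP+FP)
= 52/(52+21)
= 52/73 = 71.23%

71.23%


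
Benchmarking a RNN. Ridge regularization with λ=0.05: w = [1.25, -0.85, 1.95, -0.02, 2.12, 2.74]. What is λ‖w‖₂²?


‖w‖₂² = (1.25)² + (-0.85)² + (1.95)² + (-0.02)² + (2.12)² + (2.74)²
     = 1.5625 + 0.7225 + 3.8025 + 0.0004 + 4.4944 + 7.5076
     = 18.0899
λ·‖w‖₂² = 0.05·18.0899 = 0.904495

0.904495


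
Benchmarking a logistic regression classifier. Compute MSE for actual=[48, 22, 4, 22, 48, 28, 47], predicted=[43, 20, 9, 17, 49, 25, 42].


Squared errors: (48-43)²=25, (22-20)²=4, (4-9)²=25, (22-17)²=25, (48-49)²=1, (28-25)²=9, (47-42)²=25
Sum = 114
MSE = 114/7 = 114/7

114/7


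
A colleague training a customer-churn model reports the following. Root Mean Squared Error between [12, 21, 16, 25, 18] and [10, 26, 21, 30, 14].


MSE = 95/5 = 19
RMSE = √(95/5) = 4.3589

4.3589


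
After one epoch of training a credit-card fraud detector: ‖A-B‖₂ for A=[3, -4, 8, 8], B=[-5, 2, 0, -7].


d = √((3+ 5)² + (-4-2)² + (8-0)² + (8+ 7)²)
  = √(64 + 36 + 64 + 225)
  = √389 = 19.7231

19.7231


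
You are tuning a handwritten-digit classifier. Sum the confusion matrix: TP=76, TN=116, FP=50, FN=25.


Total = TP + TN + FP + FN
= 76 + 116 + 50 + 25
= 267
(Predicted positive: 126, predicted negative: 141)

267


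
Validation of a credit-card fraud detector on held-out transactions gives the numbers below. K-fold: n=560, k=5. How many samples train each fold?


Fold size = 560/5 = 112
Training per fold = 560 - 112 = 448

448


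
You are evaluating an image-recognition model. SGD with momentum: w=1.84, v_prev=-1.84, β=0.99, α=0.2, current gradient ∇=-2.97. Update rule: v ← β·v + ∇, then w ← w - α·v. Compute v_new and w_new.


v_new = 0.99·-1.84 - 2.97 = -1.8216 - 2.97 = -4.7916
w_new = 1.84 - 0.2·-4.7916 = 1.84 + 0.95832 = 2.79832

v_new=-4.7916, w_new=2.79832


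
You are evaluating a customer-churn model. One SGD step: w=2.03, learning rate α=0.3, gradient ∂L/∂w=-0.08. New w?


w_new = w - α·∇
= 2.03 - 0.3·-0.08
= 2.03 + 0.024
= 2.054

2.054


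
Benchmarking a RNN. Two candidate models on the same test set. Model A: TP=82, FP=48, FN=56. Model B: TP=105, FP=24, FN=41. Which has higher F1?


Model A: P=82/130=0.6308, R=82/138=0.5942, F1=2PR/(P+R)=2TP/(2TP+FP+FN)=164/268=0.6119
Model B: P=105/129=0.814, R=105/146=0.7192, F1=2PR/(P+R)=2TP/(2TP+FP+FN)=210/275=0.7636
0.6119 < 0.7636 → Model B

Model B


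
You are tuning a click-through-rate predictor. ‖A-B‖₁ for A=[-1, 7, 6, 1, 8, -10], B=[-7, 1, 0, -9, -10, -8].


d = |-1+ 7| + |7-1| + |6-0| + |1+ 9| + |8+ 10| + |-10+ 8|
  = 6 + 6 + 6 + 10 + 18 + 2
  = 48

48


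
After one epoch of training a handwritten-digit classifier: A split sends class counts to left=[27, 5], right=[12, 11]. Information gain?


Parent = [39, 16], H_parent = 0.8699
H_left = 0.6253 (n=32), H_right = 0.9986 (n=23)
H_children = (32/55)·0.6253 + (23/55)·0.9986 = 0.7814
IG = 0.8699 - 0.7814 = 0.0885

0.0885


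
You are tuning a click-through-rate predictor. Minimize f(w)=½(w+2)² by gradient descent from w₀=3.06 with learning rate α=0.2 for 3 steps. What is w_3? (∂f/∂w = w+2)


step 1: grad = 3.06+2 = 5.06; w = 3.06 - 0.2·(5.06) = 2.048
step 2: grad = 2.048+2 = 4.048; w = 2.048 - 0.2·(4.048) = 1.2384
step 3: grad = 1.2384+2 = 3.2384; w = 1.2384 - 0.2·(3.2384) = 0.59072

0.59072


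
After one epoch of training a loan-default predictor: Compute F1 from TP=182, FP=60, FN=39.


Precision = 182/242 = 0.7521
Recall = 182/221 = 0.8235
F1 = 2·P·R/(P+R) = 2·TP/(2·TP+FP+FN) = 364/(364+60+39) = 364/463 = 0.7862

0.7862


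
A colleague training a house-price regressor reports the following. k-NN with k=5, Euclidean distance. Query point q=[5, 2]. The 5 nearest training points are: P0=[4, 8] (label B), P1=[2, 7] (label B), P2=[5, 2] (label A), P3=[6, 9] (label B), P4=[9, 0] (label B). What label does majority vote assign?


d(q,P0) = 6.0828  (label B)
d(q,P1) = 5.831  (label B)
d(q,P2) = 0.0  (label A)
d(q,P3) = 7.0711  (label B)
d(q,P4) = 4.4721  (label B)
Votes: A=1, B=4
Majority → B

B


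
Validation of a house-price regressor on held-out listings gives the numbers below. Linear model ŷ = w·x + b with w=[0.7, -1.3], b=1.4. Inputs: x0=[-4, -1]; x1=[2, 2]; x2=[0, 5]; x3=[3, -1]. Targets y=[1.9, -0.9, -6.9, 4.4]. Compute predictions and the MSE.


ŷ0 = (0.7)·(-4) + (-1.3)·(-1) + 1.4 = -0.1
ŷ1 = (0.7)·(2) + (-1.3)·(2) + 1.4 = 0.2
ŷ2 = (0.7)·(0) + (-1.3)·(5) + 1.4 = -5.1
ŷ3 = (0.7)·(3) + (-1.3)·(-1) + 1.4 = 4.8
errors² = [4.0, 1.21, 3.24, 0.16]
MSE = 8.6100/4 = 2.1525

2.1525


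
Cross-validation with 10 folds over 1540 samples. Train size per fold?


Fold size = 1540/10 = 154
Training per fold = 1540 - 154 = 1386

1386


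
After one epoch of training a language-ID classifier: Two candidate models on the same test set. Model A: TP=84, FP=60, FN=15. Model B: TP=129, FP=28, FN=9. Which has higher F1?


Model A: P=84/144=0.5833, R=84/99=0.8485, F1=2PR/(P+R)=2TP/(2TP+FP+FN)=168/243=0.6914
Model B: P=129/157=0.8217, R=129/138=0.9348, F1=2PR/(P+R)=2TP/(2TP+FP+FN)=258/295=0.8746
0.6914 < 0.8746 → Model B

Model B


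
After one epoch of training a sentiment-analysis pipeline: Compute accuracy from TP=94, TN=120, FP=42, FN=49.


Accuracy = (TP+TN)/(TP+TN+FP+FN)
= (94+120)/(305)
= 214/305 = 70.16%

70.16%


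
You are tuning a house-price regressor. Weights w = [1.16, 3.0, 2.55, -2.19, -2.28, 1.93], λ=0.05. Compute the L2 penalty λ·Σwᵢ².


‖w‖₂² = (1.16)² + (3.0)² + (2.55)² + (-2.19)² + (-2.28)² + (1.93)²
     = 1.3456 + 9 + 6.5025 + 4.7961 + 5.1984 + 3.7249
     = 30.5675
λ·‖w‖₂² = 0.05·30.5675 = 1.528375

1.528375


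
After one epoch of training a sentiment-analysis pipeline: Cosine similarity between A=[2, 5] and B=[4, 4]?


A·B = 2·4 + 5·4 = 28
‖A‖ = √29 = 5.3852, ‖B‖ = √32 = 5.6569
cos = 28/(√29·√32) = 28/√928 = 0.9191

0.9191


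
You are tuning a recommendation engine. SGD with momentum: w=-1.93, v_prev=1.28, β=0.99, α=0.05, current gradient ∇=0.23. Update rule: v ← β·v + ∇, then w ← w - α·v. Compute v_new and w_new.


v_new = 0.99·1.28 + 0.23 = 1.2672 + 0.23 = 1.4972
w_new = -1.93 - 0.05·1.4972 = -1.93 - 0.07486 = -2.00486

v_new=1.4972, w_new=-2.00486


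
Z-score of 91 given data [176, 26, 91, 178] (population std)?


μ = 117.75, σ = 63.5546
z = (91 - 117.75)/63.5546 = -0.4209

-0.4209


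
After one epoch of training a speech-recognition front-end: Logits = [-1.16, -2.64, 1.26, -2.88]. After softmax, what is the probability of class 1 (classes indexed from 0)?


Exponentials: e^-1.16=0.3135, e^-2.64=0.0714, e^1.26=3.5254, e^-2.88=0.0561
Sum = 3.9664
Softmax = [0.079, 0.018, 0.8888, 0.0142]
p[1] = 0.0714/3.9664 = 0.018

0.018


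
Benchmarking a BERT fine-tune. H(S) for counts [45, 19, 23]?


Probabilities: [45/87, 19/87, 23/87] ≈ [0.5172, 0.2184, 0.2644]
H = -((45/87)·log₂(45/87) + (19/87)·log₂(19/87) + (23/87)·log₂(23/87))
  = 1.4787 bits

1.4787 bits


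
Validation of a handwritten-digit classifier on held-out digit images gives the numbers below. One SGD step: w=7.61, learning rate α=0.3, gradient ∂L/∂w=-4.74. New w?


w_new = w - α·∇
= 7.61 - 0.3·-4.74
= 7.61 + 1.422
= 9.032

9.032


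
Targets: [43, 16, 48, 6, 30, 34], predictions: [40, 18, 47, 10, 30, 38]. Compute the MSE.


Squared errors: (43-40)²=9, (16-18)²=4, (48-47)²=1, (6-10)²=16, (30-30)²=0, (34-38)²=16
Sum = 46
MSE = 46/6 = 23/3

23/3


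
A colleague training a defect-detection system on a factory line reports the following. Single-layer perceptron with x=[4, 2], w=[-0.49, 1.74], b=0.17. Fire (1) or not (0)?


z = (4)·(-0.49) + (2)·(1.74) + 0.17
  = 1.69
step(z) = 1 (z≥0)

1


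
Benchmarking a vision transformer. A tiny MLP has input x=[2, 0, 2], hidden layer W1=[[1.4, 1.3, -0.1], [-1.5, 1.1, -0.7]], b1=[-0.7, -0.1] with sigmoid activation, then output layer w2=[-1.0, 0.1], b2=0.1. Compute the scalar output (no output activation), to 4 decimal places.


z1[0] = (1.4)·(2) + (1.3)·(0) + (-0.1)·(2) - 0.7 = 1.9
z1[1] = (-1.5)·(2) + (1.1)·(0) + (-0.7)·(2) - 0.1 = -4.5
h = sigmoid(z1) = [0.8699, 0.011]
output = (-1.0)·(0.8699) + (0.1)·(0.011) + 0.1 = -0.7688

-0.7688


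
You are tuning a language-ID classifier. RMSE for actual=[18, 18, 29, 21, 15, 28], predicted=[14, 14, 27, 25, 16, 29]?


MSE = 54/6 = 9
RMSE = √(54/6) = 3.0

3.0


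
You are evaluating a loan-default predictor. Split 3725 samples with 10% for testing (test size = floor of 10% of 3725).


Test = ⌊3725·10/100⌋ = 372
Train = 3725 - 372 = 3353

Train: 3353, Test: 372


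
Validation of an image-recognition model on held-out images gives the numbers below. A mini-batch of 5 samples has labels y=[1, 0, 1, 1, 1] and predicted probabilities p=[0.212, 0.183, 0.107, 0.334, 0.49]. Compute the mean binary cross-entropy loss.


L[0] = -ln(0.212) = 1.5512
L[1] = -ln(1-0.183) = -ln(0.817) = 0.2021
L[2] = -ln(0.107) = 2.2349
L[3] = -ln(0.334) = 1.0966
L[4] = -ln(0.49) = 0.7133
mean = (1.5512 + 0.2021 + 2.2349 + 1.0966 + 0.7133)/5 = 1.1596

1.1596


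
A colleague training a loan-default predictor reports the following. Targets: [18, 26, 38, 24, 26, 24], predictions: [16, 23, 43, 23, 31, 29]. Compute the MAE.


Absolute errors: |18-16|=2, |26-23|=3, |38-43|=5, |24-23|=1, |26-31|=5, |24-29|=5
Sum = 21
MAE = 21/6 = 7/2

7/2


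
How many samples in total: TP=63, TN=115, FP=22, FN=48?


Total = TP + TN + FP + FN
= 63 + 115 + 22 + 48
= 248
(Predicted positive: 85, predicted negative: 163)

248


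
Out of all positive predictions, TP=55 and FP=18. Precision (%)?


Precision = TP/(TP+FP)
= 55/(55+18)
= 55/73 = 75.34%

75.34%


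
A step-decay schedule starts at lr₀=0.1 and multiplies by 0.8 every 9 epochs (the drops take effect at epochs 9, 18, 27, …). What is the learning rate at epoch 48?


n_drops = ⌊48/9⌋ = 5
lr = 0.1·0.8^5 = 0.1·0.32768 = 0.032768

0.032768


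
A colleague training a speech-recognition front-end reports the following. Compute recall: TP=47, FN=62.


Recall = TP/(TP+FN)
= 47/(47+62)
= 47/109 = 43.12%

43.12%


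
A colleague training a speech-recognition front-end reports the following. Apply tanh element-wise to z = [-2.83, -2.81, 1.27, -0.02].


tanh(-2.83) = -0.9931
tanh(-2.81) = -0.9928
tanh(1.27) = 0.8538
tanh(-0.02) = -0.02
result = [-0.9931, -0.9928, 0.8538, -0.02]

[-0.9931, -0.9928, 0.8538, -0.02]


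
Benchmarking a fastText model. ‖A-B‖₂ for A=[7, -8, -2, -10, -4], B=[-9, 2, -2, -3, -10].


d = √((7+ 9)² + (-8-2)² + (-2+ 2)² + (-10+ 3)² + (-4+ 10)²)
  = √(256 + 100 + 0 + 49 + 36)
  = √441 = 21.0

21.0


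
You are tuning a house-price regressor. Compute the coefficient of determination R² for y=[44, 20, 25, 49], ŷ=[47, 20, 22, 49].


ȳ = 34.5
SS_res = Σ(y-ŷ)² = 18
SS_tot = Σ(y-ȳ)² = 601
R² = 1 - SS_res/SS_tot = 1 - 0.03 = 0.97

0.97


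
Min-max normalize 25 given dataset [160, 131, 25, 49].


min=25, max=160
(25-25)/(160-25) = 0/135 = 0.0

0.0


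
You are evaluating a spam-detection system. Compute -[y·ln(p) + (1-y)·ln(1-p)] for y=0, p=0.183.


BCE = -[y·ln(p) + (1-y)·ln(1-p)]
= -0 - 1·ln(1-0.183)
= -ln(0.817) = 0.2021

0.2021


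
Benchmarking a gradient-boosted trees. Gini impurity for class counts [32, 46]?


Probabilities: [32/78, 46/78] ≈ [0.4103, 0.5897]
Σpᵢ² = (1024 + 2116)/78² = 3140/6084
Gini = 1 - Σpᵢ² = 1 - 3140/6084 = 0.4839

0.4839


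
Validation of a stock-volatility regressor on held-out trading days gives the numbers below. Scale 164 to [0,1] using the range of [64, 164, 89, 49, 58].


min=49, max=164
(164-49)/(164-49) = 115/115 = 1.0

1.0


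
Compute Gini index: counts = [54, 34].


Probabilities: [54/88, 34/88] ≈ [0.6136, 0.3864]
Σpᵢ² = (2916 + 1156)/88² = 4072/7744
Gini = 1 - Σpᵢ² = 1 - 4072/7744 = 0.4742

0.4742


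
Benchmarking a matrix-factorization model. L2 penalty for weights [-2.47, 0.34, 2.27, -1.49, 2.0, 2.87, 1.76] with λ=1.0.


‖w‖₂² = (-2.47)² + (0.34)² + (2.27)² + (-1.49)² + (2.0)² + (2.87)² + (1.76)²
     = 6.1009 + 0.1156 + 5.1529 + 2.2201 + 4 + 8.2369 + 3.0976
     = 28.924
λ·‖w‖₂² = 1.0·28.924 = 28.924

28.924


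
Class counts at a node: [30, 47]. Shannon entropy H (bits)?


Probabilities: [30/77, 47/77] ≈ [0.3896, 0.6104]
H = -((30/77)·log₂(30/77) + (47/77)·log₂(47/77))
  = 0.9645 bits

0.9645 bits


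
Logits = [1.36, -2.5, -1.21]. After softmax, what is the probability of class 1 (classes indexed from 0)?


Exponentials: e^1.36=3.8962, e^-2.5=0.0821, e^-1.21=0.2982
Sum = 4.2765
Softmax = [0.9111, 0.0192, 0.0697]
p[1] = 0.0821/4.2765 = 0.0192

0.0192


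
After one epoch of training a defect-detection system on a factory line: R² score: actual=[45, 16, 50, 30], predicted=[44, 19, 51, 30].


ȳ = 35.25
SS_res = Σ(y-ŷ)² = 11
SS_tot = Σ(y-ȳ)² = 710.75
R² = 1 - SS_res/SS_tot = 1 - 0.0155 = 0.9845

0.9845


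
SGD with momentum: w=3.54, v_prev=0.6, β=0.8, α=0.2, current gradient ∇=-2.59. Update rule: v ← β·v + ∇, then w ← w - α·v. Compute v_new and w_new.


v_new = 0.8·0.6 - 2.59 = 0.48 - 2.59 = -2.11
w_new = 3.54 - 0.2·-2.11 = 3.54 + 0.422 = 3.962

v_new=-2.11, w_new=3.962


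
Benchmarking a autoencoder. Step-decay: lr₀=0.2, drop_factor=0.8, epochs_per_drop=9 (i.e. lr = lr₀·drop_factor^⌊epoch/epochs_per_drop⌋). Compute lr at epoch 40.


n_drops = ⌊40/9⌋ = 4
lr = 0.2·0.8^4 = 0.2·0.4096 = 0.08192

0.08192


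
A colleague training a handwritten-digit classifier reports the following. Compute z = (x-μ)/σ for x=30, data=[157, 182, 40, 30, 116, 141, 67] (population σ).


μ = 104.7143, σ = 55.2183
z = (30 - 104.7143)/55.2183 = -1.3531

-1.3531


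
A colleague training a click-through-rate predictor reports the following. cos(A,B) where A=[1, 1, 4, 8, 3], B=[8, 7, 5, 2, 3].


A·B = 1·8 + 1·7 + 4·5 + 8·2 + 3·3 = 60
‖A‖ = √91 = 9.5394, ‖B‖ = √151 = 12.2882
cos = 60/(√91·√151) = 60/√13741 = 0.5118

0.5118


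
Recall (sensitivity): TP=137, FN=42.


Recall = TP/(TP+FN)
= 137/(137+42)
= 137/179 = 76.54%

76.54%


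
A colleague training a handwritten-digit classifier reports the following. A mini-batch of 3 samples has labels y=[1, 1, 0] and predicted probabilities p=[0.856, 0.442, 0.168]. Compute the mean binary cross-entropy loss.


L[0] = -ln(0.856) = 0.1555
L[1] = -ln(0.442) = 0.8164
L[2] = -ln(1-0.168) = -ln(0.832) = 0.1839
mean = (0.1555 + 0.8164 + 0.1839)/3 = 0.3853

0.3853


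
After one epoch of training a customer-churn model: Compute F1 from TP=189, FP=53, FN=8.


Precision = 189/242 = 0.781
Recall = 189/197 = 0.9594
F1 = 2·P·R/(P+R) = 2·TP/(2·TP+FP+FN) = 378/(378+53+8) = 378/439 = 0.861

0.861


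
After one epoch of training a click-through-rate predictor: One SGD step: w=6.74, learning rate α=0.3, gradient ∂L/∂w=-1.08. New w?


w_new = w - α·∇
= 6.74 - 0.3·-1.08
= 6.74 + 0.324
= 7.064

7.064


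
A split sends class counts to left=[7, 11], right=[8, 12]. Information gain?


Parent = [15, 23], H_parent = 0.9678
H_left = 0.9641 (n=18), H_right = 0.971 (n=20)
H_children = (18/38)·0.9641 + (20/38)·0.971 = 0.9677
IG = 0.9678 - 0.9677 = 0.0001

0.0001


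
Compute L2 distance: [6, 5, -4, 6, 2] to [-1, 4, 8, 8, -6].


d = √((6+ 1)² + (5-4)² + (-4-8)² + (6-8)² + (2+ 6)²)
  = √(49 + 1 + 144 + 4 + 64)
  = √262 = 16.1864

16.1864


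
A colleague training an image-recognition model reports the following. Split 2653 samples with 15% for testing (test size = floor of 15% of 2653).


Test = ⌊2653·15/100⌋ = 397
Train = 2653 - 397 = 2256

Train: 2256, Test: 397


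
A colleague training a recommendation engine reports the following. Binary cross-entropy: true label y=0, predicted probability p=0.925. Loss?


BCE = -[y·ln(p) + (1-y)·ln(1-p)]
= -0 - 1·ln(1-0.925)
= -ln(0.075) = 2.5903

2.5903


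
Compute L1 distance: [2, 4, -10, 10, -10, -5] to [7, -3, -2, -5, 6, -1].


d = |2-7| + |4+ 3| + |-10+ 2| + |10+ 5| + |-10-6| + |-5+ 1|
  = 5 + 7 + 8 + 15 + 16 + 4
  = 55

55


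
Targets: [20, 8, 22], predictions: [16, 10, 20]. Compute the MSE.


Squared errors: (20-16)²=16, (8-10)²=4, (22-20)²=4
Sum = 24
MSE = 24/3 = 8

8


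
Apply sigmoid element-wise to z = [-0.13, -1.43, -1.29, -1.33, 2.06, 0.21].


σ(-0.13) = 1/(1+e^0.13) = 0.4675
σ(-1.43) = 1/(1+e^1.43) = 0.1931
σ(-1.29) = 1/(1+e^1.29) = 0.2159
σ(-1.33) = 1/(1+e^1.33) = 0.2092
σ(2.06) = 1/(1+e^-2.06) = 0.887
σ(0.21) = 1/(1+e^-0.21) = 0.5523
result = [0.4675, 0.1931, 0.2159, 0.2092, 0.887, 0.5523]

[0.4675, 0.1931, 0.2159, 0.2092, 0.887, 0.5523]


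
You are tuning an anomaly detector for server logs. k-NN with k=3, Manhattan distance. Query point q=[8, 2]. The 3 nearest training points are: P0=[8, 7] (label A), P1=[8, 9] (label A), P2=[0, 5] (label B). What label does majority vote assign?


d(q,P0) = 5  (label A)
d(q,P1) = 7  (label A)
d(q,P2) = 11  (label B)
Votes: A=2, B=1
Majority → A

A


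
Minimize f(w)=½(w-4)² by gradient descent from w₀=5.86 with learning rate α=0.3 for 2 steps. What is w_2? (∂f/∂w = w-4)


step 1: grad = 5.86-4 = 1.86; w = 5.86 - 0.3·(1.86) = 5.302
step 2: grad = 5.302-4 = 1.302; w = 5.302 - 0.3·(1.302) = 4.9114

4.9114


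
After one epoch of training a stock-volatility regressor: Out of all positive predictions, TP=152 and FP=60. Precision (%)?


Precision = TP/(TP+FP)
= 152/(152+60)
= 152/212 = 71.7%

71.7%


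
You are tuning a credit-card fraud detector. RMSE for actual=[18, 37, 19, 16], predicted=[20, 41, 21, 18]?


MSE = 28/4 = 7
RMSE = √(28/4) = 2.6458

2.6458


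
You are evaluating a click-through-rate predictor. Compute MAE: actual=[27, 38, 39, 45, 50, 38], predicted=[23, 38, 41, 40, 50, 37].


Absolute errors: |27-23|=4, |38-38|=0, |39-41|=2, |45-40|=5, |50-50|=0, |38-37|=1
Sum = 12
MAE = 12/6 = 2

2


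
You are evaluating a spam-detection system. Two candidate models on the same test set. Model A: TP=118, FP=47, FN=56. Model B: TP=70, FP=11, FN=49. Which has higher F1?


Model A: P=118/165=0.7152, R=118/174=0.6782, F1=2PR/(P+R)=2TP/(2TP+FP+FN)=236/339=0.6962
Model B: P=70/81=0.8642, R=70/119=0.5882, F1=2PR/(P+R)=2TP/(2TP+FP+FN)=140/200=0.7
0.6962 < 0.7 → Model B

Model B


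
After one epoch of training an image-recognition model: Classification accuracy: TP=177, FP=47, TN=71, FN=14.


Accuracy = (TP+TN)/(TP+TN+FP+FN)
= (177+71)/(309)
= 248/309 = 80.26%

80.26%


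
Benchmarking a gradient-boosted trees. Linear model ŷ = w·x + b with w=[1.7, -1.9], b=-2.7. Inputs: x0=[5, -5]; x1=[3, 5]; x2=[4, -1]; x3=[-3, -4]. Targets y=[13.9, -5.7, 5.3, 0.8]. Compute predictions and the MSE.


ŷ0 = (1.7)·(5) + (-1.9)·(-5) - 2.7 = 15.3
ŷ1 = (1.7)·(3) + (-1.9)·(5) - 2.7 = -7.1
ŷ2 = (1.7)·(4) + (-1.9)·(-1) - 2.7 = 6.0
ŷ3 = (1.7)·(-3) + (-1.9)·(-4) - 2.7 = -0.2
errors² = [1.96, 1.96, 0.49, 1.0]
MSE = 5.4100/4 = 1.3525

1.3525


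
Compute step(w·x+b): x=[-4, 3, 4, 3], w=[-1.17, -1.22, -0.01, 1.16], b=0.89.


z = (-4)·(-1.17) + (3)·(-1.22) + (4)·(-0.01) + (3)·(1.16) + 0.89
  = 5.35
step(z) = 1 (z≥0)

1


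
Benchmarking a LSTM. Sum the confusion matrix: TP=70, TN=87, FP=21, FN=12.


Total = TP + TN + FP + FN
= 70 + 87 + 21 + 12
= 190
(Predicted positive: 91, predicted negative: 99)

190


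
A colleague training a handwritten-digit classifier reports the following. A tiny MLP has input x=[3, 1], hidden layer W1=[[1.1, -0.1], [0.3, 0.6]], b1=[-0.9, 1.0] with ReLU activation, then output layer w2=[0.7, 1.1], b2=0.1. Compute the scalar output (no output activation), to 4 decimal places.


z1[0] = (1.1)·(3) + (-0.1)·(1) - 0.9 = 2.3
z1[1] = (0.3)·(3) + (0.6)·(1) + 1.0 = 2.5
h = ReLU(z1) = [2.3, 2.5]
output = (0.7)·(2.3) + (1.1)·(2.5) + 0.1 = 4.46

4.46


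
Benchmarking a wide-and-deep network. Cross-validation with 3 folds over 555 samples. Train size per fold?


Fold size = 555/3 = 185
Training per fold = 555 - 185 = 370

370


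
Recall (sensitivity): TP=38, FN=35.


Recall = TP/(TP+FN)
= 38/(38+35)
= 38/73 = 52.05%

52.05%


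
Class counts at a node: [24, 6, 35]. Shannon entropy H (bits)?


Probabilities: [24/65, 6/65, 35/65] ≈ [0.3692, 0.0923, 0.5385]
H = -((24/65)·log₂(24/65) + (6/65)·log₂(6/65) + (35/65)·log₂(35/65))
  = 1.3289 bits

1.3289 bits


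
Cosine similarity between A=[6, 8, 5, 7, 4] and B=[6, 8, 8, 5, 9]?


A·B = 6·6 + 8·8 + 5·8 + 7·5 + 4·9 = 211
‖A‖ = √190 = 13.784, ‖B‖ = √270 = 16.4317
cos = 211/(√190·√270) = 211/√51300 = 0.9316

0.9316


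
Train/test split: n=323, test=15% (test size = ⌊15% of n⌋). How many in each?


Test = ⌊323·15/100⌋ = 48
Train = 323 - 48 = 275

Train: 275, Test: 48


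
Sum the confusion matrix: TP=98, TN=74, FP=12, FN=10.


Total = TP + TN + FP + FN
= 98 + 74 + 12 + 10
= 194
(Predicted positive: 110, predicted negative: 84)

194


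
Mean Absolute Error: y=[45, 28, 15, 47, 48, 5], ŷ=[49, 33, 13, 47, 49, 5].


Absolute errors: |45-49|=4, |28-33|=5, |15-13|=2, |47-47|=0, |48-49|=1, |5-5|=0
Sum = 12
MAE = 12/6 = 2

2


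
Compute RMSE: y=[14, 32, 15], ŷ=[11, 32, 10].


MSE = 34/3 = 11.3333
RMSE = √(34/3) = 3.3665

3.3665


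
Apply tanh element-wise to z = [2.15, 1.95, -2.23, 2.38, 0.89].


tanh(2.15) = 0.9732
tanh(1.95) = 0.9603
tanh(-2.23) = -0.9771
tanh(2.38) = 0.983
tanh(0.89) = 0.7114
result = [0.9732, 0.9603, -0.9771, 0.983, 0.7114]

[0.9732, 0.9603, -0.9771, 0.983, 0.7114]


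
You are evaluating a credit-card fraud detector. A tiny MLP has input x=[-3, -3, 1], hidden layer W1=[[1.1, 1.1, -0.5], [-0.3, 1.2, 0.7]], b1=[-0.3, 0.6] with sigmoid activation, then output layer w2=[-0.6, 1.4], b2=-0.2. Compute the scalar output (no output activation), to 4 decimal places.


z1[0] = (1.1)·(-3) + (1.1)·(-3) + (-0.5)·(1) - 0.3 = -7.4
z1[1] = (-0.3)·(-3) + (1.2)·(-3) + (0.7)·(1) + 0.6 = -1.4
h = sigmoid(z1) = [0.0006, 0.1978]
output = (-0.6)·(0.0006) + (1.4)·(0.1978) - 0.2 = 0.0766

0.0766


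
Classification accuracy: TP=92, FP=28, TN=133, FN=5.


Accuracy = (TP+TN)/(TP+TN+FP+FN)
= (92+133)/(258)
= 225/258 = 87.21%

87.21%


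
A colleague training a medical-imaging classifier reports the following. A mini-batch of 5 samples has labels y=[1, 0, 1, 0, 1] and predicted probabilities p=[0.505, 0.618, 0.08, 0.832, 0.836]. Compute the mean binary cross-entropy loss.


L[0] = -ln(0.505) = 0.6832
L[1] = -ln(1-0.618) = -ln(0.382) = 0.9623
L[2] = -ln(0.08) = 2.5257
L[3] = -ln(1-0.832) = -ln(0.168) = 1.7838
L[4] = -ln(0.836) = 0.1791
mean = (0.6832 + 0.9623 + 2.5257 + 1.7838 + 0.1791)/5 = 1.2268

1.2268


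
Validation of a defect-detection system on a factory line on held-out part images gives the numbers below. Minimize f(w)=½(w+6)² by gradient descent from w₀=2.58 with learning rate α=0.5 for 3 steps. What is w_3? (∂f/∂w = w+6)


step 1: grad = 2.58+6 = 8.58; w = 2.58 - 0.5·(8.58) = -1.71
step 2: grad = -1.71+6 = 4.29; w = -1.71 - 0.5·(4.29) = -3.855
step 3: grad = -3.855+6 = 2.145; w = -3.855 - 0.5·(2.145) = -4.9275

-4.9275


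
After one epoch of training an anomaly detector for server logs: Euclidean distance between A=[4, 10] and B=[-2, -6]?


d = √((4+ 2)² + (10+ 6)²)
  = √(36 + 256)
  = √292 = 17.088

17.088


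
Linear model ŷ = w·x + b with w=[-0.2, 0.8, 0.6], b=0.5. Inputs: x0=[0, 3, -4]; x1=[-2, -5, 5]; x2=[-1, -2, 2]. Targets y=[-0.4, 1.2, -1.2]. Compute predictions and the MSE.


ŷ0 = (-0.2)·(0) + (0.8)·(3) + (0.6)·(-4) + 0.5 = 0.5
ŷ1 = (-0.2)·(-2) + (0.8)·(-5) + (0.6)·(5) + 0.5 = -0.1
ŷ2 = (-0.2)·(-1) + (0.8)·(-2) + (0.6)·(2) + 0.5 = 0.3
errors² = [0.81, 1.69, 2.25]
MSE = 4.7500/3 = 1.5833

1.5833


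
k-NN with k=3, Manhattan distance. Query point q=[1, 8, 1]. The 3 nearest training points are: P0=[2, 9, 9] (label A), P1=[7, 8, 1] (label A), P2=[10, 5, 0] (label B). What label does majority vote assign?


d(q,P0) = 10  (label A)
d(q,P1) = 6  (label A)
d(q,P2) = 13  (label B)
Votes: A=2, B=1
Majority → A

A


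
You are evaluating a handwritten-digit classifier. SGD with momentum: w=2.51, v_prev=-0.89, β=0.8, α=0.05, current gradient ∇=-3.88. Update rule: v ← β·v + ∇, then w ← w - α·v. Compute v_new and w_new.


v_new = 0.8·-0.89 - 3.88 = -0.712 - 3.88 = -4.592
w_new = 2.51 - 0.05·-4.592 = 2.51 + 0.2296 = 2.7396

v_new=-4.592, w_new=2.7396


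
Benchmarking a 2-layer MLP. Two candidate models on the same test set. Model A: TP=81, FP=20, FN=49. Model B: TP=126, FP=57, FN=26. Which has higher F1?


Model A: P=81/101=0.802, R=81/130=0.6231, F1=2PR/(P+R)=2TP/(2TP+FP+FN)=162/231=0.7013
Model B: P=126/183=0.6885, R=126/152=0.8289, F1=2PR/(P+R)=2TP/(2TP+FP+FN)=252/335=0.7522
0.7013 < 0.7522 → Model B

Model B


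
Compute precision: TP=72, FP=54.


Precision = TP/(TP+FP)
= 72/(72+54)
= 72/126 = 57.14%

57.14%


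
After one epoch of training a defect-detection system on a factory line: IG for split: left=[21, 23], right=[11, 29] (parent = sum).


Parent = [32, 52], H_parent = 0.9587
H_left = 0.9985 (n=44), H_right = 0.8485 (n=40)
H_children = (44/84)·0.9985 + (40/84)·0.8485 = 0.9271
IG = 0.9587 - 0.9271 = 0.0316

0.0316


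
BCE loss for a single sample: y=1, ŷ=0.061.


BCE = -[y·ln(p) + (1-y)·ln(1-p)]
= -1·ln(0.061) - 0
= -ln(0.061) = 2.7969

2.7969


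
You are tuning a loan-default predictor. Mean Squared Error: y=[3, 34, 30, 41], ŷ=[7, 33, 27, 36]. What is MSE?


Squared errors: (3-7)²=16, (34-33)²=1, (30-27)²=9, (41-36)²=25
Sum = 51
MSE = 51/4 = 51/4

51/4


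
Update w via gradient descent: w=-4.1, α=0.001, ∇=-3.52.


w_new = w - α·∇
= -4.1 - 0.001·-3.52
= -4.1 + 0.00352
= -4.09648

-4.09648


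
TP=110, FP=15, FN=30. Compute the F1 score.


Precision = 110/125 = 0.88
Recall = 110/140 = 0.7857
F1 = 2·P·R/(P+R) = 2·TP/(2·TP+FP+FN) = 220/(220+15+30) = 220/265 = 0.8302

0.8302


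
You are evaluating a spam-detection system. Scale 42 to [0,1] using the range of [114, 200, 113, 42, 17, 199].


min=17, max=200
(42-17)/(200-17) = 25/183 = 0.1366

0.1366


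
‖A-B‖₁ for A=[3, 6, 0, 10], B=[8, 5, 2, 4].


d = |3-8| + |6-5| + |0-2| + |10-4|
  = 5 + 1 + 2 + 6
  = 14

14


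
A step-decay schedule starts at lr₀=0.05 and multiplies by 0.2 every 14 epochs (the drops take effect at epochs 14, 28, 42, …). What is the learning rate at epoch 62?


n_drops = ⌊62/14⌋ = 4
lr = 0.05·0.2^4 = 0.05·0.0016 = 0.00008

0.00008


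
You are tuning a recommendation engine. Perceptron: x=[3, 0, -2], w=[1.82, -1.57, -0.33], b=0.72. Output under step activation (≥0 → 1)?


z = (3)·(1.82) + (0)·(-1.57) + (-2)·(-0.33) + 0.72
  = 6.84
step(z) = 1 (z≥0)

1


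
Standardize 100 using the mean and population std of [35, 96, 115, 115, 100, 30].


μ = 81.8333, σ = 35.6156
z = (100 - 81.8333)/35.6156 = 0.5101

0.5101


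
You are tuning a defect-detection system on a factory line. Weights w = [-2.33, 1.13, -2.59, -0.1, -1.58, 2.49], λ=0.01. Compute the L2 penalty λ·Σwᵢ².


‖w‖₂² = (-2.33)² + (1.13)² + (-2.59)² + (-0.1)² + (-1.58)² + (2.49)²
     = 5.4289 + 1.2769 + 6.7081 + 0.01 + 2.4964 + 6.2001
     = 22.1204
λ·‖w‖₂² = 0.01·22.1204 = 0.221204

0.221204


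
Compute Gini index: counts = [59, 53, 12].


Probabilities: [59/124, 53/124, 12/124] ≈ [0.4758, 0.4274, 0.0968]
Σpᵢ² = (3481 + 2809 + 144)/124² = 6434/15376
Gini = 1 - Σpᵢ² = 1 - 6434/15376 = 0.5816

0.5816


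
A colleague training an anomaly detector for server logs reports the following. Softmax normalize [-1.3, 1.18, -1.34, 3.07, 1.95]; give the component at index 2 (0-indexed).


Exponentials: e^-1.3=0.2725, e^1.18=3.2544, e^-1.34=0.2618, e^3.07=21.5419, e^1.95=7.0287
Sum = 32.3593
Softmax = [0.0084, 0.1006, 0.0081, 0.6657, 0.2172]
p[2] = 0.2618/32.3593 = 0.0081

0.0081


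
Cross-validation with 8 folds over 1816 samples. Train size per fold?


Fold size = 1816/8 = 227
Training per fold = 1816 - 227 = 1589

1589


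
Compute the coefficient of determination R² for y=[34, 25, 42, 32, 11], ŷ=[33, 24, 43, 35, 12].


ȳ = 28.8
SS_res = Σ(y-ŷ)² = 13
SS_tot = Σ(y-ȳ)² = 542.8
R² = 1 - SS_res/SS_tot = 1 - 0.0239 = 0.9761

0.9761


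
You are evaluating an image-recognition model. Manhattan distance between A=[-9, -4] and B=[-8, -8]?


d = |-9+ 8| + |-4+ 8|
  = 1 + 4
  = 5

5


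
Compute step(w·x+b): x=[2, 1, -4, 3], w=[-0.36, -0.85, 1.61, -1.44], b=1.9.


z = (2)·(-0.36) + (1)·(-0.85) + (-4)·(1.61) + (3)·(-1.44) + 1.9
  = -10.43
step(z) = 0 (z<0)

0


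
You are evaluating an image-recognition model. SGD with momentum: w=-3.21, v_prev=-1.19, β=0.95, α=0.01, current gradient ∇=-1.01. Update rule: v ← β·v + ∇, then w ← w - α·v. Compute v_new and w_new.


v_new = 0.95·-1.19 - 1.01 = -1.1305 - 1.01 = -2.1405
w_new = -3.21 - 0.01·-2.1405 = -3.21 + 0.021405 = -3.188595

v_new=-2.1405, w_new=-3.188595


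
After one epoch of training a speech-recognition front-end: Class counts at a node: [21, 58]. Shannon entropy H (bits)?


Probabilities: [21/79, 58/79] ≈ [0.2658, 0.7342]
H = -((21/79)·log₂(21/79) + (58/79)·log₂(58/79))
  = 0.8354 bits

0.8354 bits
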